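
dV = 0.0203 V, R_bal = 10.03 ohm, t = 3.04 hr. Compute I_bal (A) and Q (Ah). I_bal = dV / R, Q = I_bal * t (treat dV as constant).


First, Ohm's law: I_bal = 0.0203 V / 10.03 ohm = 0.0020239 A
Then Q = I * t = 0.0020239 A * 3.04 hr = 0.006153 Ah

I=0.0020239 A, Q=0.006153 Ah


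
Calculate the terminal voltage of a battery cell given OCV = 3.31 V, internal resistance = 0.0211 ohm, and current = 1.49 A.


V = OCV - I*R = 3.31 - 1.49 * 0.0211 = 3.279 V

3.279 V


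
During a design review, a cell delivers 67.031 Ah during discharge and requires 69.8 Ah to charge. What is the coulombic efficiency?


eta_c = Q_dis / Q_chg * 100 = 67.031 / 69.8 * 100 = 96.03%

96.03%


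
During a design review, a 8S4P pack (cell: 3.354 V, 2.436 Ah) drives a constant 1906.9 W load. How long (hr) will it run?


Step 1: E_pack = Ns * V_cell * Np * C_cell = 8 * 3.354 * 4 * 2.436 = 261.45 Wh
Step 2: t = E_pack / P = 261.45 / 1906.9 = 0.1371 hr

0.1371 hr


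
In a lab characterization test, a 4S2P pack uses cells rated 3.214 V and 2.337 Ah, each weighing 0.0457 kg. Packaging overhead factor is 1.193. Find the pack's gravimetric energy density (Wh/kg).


Step 1: V_pack = 4 * 3.214 = 12.856 V
Step 2: C_pack = 2 * 2.337 = 4.674 Ah
Step 3: E_pack = V_pack * C_pack = 12.856 * 4.674 = 60.089 Wh
Step 4: m_pack = 4 * 2 * 0.0457 * 1.193 = 0.43616 kg
Step 5: ED = E_pack / m_pack = 60.089 / 0.43616 = 137.8 Wh/kg

137.8 Wh/kg


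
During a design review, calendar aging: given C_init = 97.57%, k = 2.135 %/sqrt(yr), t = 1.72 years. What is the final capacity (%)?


sqrt(t) = sqrt(1.72) = 1.3115
C_final = 97.57 - 2.135 * 1.3115 = 94.77%

94.77%


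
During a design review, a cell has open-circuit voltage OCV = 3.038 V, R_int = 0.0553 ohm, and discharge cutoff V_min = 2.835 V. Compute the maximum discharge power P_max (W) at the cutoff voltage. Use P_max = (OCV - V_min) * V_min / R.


P_max = (OCV - V_min) * V_min / R = (3.038 - 2.835) * 2.835 / 0.0553 = 0.203 * 2.835 / 0.0553 = 10.41 W

10.41 W


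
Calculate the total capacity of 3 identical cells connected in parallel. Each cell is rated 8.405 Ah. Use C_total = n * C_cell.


Parallel capacities add: 3 * 8.405 Ah = 25.215 Ah

25.215 Ah


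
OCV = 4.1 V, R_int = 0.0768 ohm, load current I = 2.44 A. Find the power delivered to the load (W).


Step 1: V_terminal = OCV - I*R = 4.1 - 2.44 * 0.0768 = 3.9126 V
Step 2: P_out = V_terminal * I = 3.9126 * 2.44 = 9.547 W

9.547 W


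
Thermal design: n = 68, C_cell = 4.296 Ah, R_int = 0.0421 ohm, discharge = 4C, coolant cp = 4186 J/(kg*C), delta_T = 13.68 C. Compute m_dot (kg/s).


Step 1: I = 4 * 4.296 = 17.184 A
Step 2: Q_cell = I^2 * R = 17.184^2 * 0.0421 = 12.432 W
Step 3: Q_total = 68 * 12.432 = 845.38 W
Step 4: m_dot = Q_total / (cp * dT) = 845.38 / (4186 * 13.68) = 0.01476 kg/s

0.01476 kg/s


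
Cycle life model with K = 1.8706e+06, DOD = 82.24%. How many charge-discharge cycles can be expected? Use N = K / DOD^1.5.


DOD^1.5 = 745.8
N = K / DOD^1.5 = 1.8706e+06 / 745.8 = 2508

2508 cycles


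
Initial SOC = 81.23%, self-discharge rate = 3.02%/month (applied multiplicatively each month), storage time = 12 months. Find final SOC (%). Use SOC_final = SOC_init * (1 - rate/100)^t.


decay = (1 - 3.02/100)^12 = 0.69213
SOC_final = 81.23 * 0.69213 = 56.22%

56.22%


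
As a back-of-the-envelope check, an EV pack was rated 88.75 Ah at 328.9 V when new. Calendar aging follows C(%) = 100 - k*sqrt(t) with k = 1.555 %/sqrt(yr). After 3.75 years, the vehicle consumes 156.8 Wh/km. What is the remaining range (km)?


Step 1: capacity retention = 100 - 1.555 * sqrt(3.75) = 100 - 1.555 * 1.9365 = 96.989%
Step 2: C_now = 88.75 * 96.989/100 = 86.078 Ah
Step 3: E_pack = V * C_now = 328.9 * 86.078 = 28311 Wh
Step 4: range = E_pack / consumption = 28311 / 156.8 = 180.6 km

180.6 km


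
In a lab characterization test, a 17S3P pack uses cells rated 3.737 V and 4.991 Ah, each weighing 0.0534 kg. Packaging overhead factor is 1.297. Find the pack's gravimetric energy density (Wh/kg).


Step 1: V_pack = 17 * 3.737 = 63.529 V
Step 2: C_pack = 3 * 4.991 = 14.973 Ah
Step 3: E_pack = V_pack * C_pack = 63.529 * 14.973 = 951.22 Wh
Step 4: m_pack = 17 * 3 * 0.0534 * 1.297 = 3.5322 kg
Step 5: ED = E_pack / m_pack = 951.22 / 3.5322 = 269.3 Wh/kg

269.3 Wh/kg


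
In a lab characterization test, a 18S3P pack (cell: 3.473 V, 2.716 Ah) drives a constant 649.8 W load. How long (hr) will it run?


Step 1: E_pack = Ns * V_cell * Np * C_cell = 18 * 3.473 * 3 * 2.716 = 509.36 Wh
Step 2: t = E_pack / P = 509.36 / 649.8 = 0.7839 hr

0.7839 hr


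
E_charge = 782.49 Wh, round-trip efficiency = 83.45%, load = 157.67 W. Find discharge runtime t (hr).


Step 1: E_discharge = eta/100 * E_charge = 83.45/100 * 782.49 = 652.99 Wh
Step 2: t = E_discharge / P = 652.99 / 157.67 = 4.141 hr

4.141 hr


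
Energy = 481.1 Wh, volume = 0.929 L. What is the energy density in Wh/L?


Volumetric ED = 481.1 Wh / 0.929 L = 517.9 Wh/L

517.9 Wh/L


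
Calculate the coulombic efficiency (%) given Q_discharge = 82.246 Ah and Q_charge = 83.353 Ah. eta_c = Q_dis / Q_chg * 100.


eta_c = Q_dis / Q_chg * 100 = 82.246 / 83.353 * 100 = 98.67%

98.67%


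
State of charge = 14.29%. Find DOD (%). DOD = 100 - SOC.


Complement of SOC: DOD = 100% - 14.29% = 85.71%

85.71%


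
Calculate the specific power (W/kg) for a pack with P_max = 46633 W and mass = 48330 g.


Convert: m = 48330 g = 48.33 kg
SP = P / m = 46633 / 48.33 = 964.9 W/kg

964.9 W/kg


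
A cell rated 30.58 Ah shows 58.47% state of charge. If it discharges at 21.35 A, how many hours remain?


Step 1: remaining = SOC/100 * C_total = 58.47/100 * 30.58 = 17.88 Ah
Step 2: t = remaining / I = 17.88 / 21.35 = 0.8375 hr

0.8375 hr


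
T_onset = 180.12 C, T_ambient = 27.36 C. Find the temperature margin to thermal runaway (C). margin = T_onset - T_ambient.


Safety margin = 180.12 C - 27.36 C = 152.76 C

152.76 C


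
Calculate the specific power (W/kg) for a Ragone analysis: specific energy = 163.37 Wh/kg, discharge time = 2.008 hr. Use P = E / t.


Specific power = 163.37 Wh/kg / 2.008 hr = 81.36 W/kg

81.36 W/kg


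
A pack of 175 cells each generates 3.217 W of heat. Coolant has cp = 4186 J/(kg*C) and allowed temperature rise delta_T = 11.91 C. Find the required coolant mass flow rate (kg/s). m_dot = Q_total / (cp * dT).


Step 1: Total heat Q = 175 * 3.217 W = 562.98 W
Step 2: denom = cp * dT = 4186 * 11.91 = 49855
Step 3: m_dot = 562.98 / 49855 = 0.01129 kg/s

0.01129 kg/s


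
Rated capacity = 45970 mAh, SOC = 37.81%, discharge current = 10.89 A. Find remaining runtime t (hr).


Convert: C_total = 45970 mAh = 45.97 Ah
Step 1: remaining = SOC/100 * C_total = 37.81/100 * 45.97 = 17.381 Ah
Step 2: t = remaining / I = 17.381 / 10.89 = 1.596 hr

1.596 hr


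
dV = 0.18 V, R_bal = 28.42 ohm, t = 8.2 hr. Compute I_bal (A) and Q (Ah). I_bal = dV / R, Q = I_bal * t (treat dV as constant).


First, Ohm's law: I_bal = 0.18 V / 28.42 ohm = 0.0063336 A
Then Q = I * t = 0.0063336 A * 8.2 hr = 0.05194 Ah

I=0.0063336 A, Q=0.05194 Ah


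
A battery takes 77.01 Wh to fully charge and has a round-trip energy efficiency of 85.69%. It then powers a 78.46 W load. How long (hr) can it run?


Step 1: E_discharge = eta/100 * E_charge = 85.69/100 * 77.01 = 65.99 Wh
Step 2: t = E_discharge / P = 65.99 / 78.46 = 0.8411 hr

0.8411 hr


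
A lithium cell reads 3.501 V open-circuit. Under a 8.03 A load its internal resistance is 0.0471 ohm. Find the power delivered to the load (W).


Step 1: V_terminal = OCV - I*R = 3.501 - 8.03 * 0.0471 = 3.1228 V
Step 2: P_out = V_terminal * I = 3.1228 * 8.03 = 25.08 W

25.08 W


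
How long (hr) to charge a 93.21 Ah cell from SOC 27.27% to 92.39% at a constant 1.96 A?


Step 1: dSOC = 92.39% - 27.27% = 65.12%
Step 2: delta_Ah = 93.21 * 65.12 / 100 = 60.698 Ah
Step 3: t = 60.698 / 1.96 = 30.97 hr

30.97 hr


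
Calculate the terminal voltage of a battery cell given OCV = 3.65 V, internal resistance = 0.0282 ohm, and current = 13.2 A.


V = OCV - I*R = 3.65 - 13.2 * 0.0282 = 3.278 V

3.278 V


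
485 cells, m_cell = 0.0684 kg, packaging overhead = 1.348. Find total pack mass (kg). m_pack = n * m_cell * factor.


m_pack = n * m_cell * overhead = 485 * 0.0684 * 1.348 = 44.72 kg

44.72 kg


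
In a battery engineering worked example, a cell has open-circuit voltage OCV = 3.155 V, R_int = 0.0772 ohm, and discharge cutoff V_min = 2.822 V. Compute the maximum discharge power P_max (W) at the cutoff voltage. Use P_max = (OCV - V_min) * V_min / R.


dV = OCV - V_min = 0.333 V (so I_max = dV / R)
P_max = dV * V_min / R = 0.333 * 2.822 / 0.0772 = 12.17 W

12.17 W


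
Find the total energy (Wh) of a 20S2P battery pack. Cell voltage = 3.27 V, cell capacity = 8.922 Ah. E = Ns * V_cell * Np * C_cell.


V_pack = 20 * 3.27 = 65.4 V
C_pack = 2 * 8.922 = 17.844 Ah
E = V_pack * C_pack = 65.4 * 17.844 = 1167 Wh

1167 Wh


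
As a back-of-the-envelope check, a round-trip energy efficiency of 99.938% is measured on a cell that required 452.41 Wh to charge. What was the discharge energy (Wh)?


E_dis = eta/100 * E_chg = 99.938/100 * 452.41 = 452.1 Wh

452.1 Wh


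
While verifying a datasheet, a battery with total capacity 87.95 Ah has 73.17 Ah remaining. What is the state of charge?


SOC% = 73.17 / 87.95 * 100 = 83.19%

83.19%


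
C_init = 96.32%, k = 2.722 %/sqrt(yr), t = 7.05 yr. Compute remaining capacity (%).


Step 1: sqrt(7.05 yr) = 2.6552
Step 2: drop = 2.722 * 2.6552 = 7.2275
Step 3: C_final = 96.32 - 7.2275 = 89.09%

89.09%


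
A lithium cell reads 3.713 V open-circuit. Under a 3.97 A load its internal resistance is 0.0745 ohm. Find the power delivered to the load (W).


Step 1: V_terminal = OCV - I*R = 3.713 - 3.97 * 0.0745 = 3.4172 V
Step 2: P_out = V_terminal * I = 3.4172 * 3.97 = 13.57 W

13.57 W


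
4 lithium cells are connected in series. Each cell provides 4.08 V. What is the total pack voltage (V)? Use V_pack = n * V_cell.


V_pack = n * V_cell = 4 * 4.08 = 16.32 V

16.32 V


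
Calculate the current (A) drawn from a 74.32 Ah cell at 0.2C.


At 0.2C: I = 0.2 * 74.32 Ah = 14.864 A

14.864 A


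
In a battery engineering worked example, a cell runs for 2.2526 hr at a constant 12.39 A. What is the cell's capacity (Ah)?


C = I * t = 12.39 * 2.2526 = 27.91 Ah

27.91 Ah


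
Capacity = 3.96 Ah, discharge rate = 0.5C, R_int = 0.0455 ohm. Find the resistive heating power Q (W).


Step 1: I = C_rate * capacity = 0.5 * 3.96 = 1.98 A
Step 2: Q = I^2 * R = 1.98^2 * 0.0455 = 3.9204 * 0.0455 = 0.1784 W

0.1784 W


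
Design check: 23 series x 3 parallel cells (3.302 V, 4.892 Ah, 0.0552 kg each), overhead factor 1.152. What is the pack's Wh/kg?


Step 1: V_pack = 23 * 3.302 = 75.946 V
Step 2: C_pack = 3 * 4.892 = 14.676 Ah
Step 3: E_pack = V_pack * C_pack = 75.946 * 14.676 = 1114.6 Wh
Step 4: m_pack = 23 * 3 * 0.0552 * 1.152 = 4.3877 kg
Step 5: ED = E_pack / m_pack = 1114.6 / 4.3877 = 254.0 Wh/kg

254.0 Wh/kg


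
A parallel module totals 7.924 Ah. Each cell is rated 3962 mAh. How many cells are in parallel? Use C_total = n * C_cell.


Convert: C_cell = 3962 mAh = 3.962 Ah
n = C_total / C_cell = 7.924 / 3.962 = 2

2


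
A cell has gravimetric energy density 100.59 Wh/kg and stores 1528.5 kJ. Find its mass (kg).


Convert: E = 1528.5 kJ = 424.58 Wh
m = E / ED = 424.58 / 100.59 = 4.221 kg

4.221 kg


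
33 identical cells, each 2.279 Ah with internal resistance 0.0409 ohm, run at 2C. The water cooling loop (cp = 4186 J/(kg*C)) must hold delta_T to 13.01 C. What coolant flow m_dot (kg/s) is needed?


Step 1: I = 2 * 2.279 = 4.558 A
Step 2: Q_cell = I^2 * R = 4.558^2 * 0.0409 = 0.84971 W
Step 3: Q_total = 33 * 0.84971 = 28.04 W
Step 4: m_dot = Q_total / (cp * dT) = 28.04 / (4186 * 13.01) = 5.149e-04 kg/s

5.149e-04 kg/s


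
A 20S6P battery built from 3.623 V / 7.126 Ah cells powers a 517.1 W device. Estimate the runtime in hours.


Step 1: E_pack = Ns * V_cell * Np * C_cell = 20 * 3.623 * 6 * 7.126 = 3098.1 Wh
Step 2: t = E_pack / P = 3098.1 / 517.1 = 5.991 hr

5.991 hr


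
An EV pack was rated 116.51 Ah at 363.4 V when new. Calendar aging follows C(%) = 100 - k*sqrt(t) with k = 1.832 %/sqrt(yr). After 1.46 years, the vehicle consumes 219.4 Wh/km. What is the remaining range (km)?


Step 1: capacity retention = 100 - 1.832 * sqrt(1.46) = 100 - 1.832 * 1.2083 = 97.786%
Step 2: C_now = 116.51 * 97.786/100 = 113.93 Ah
Step 3: E_pack = V * C_now = 363.4 * 113.93 = 41402 Wh
Step 4: range = E_pack / consumption = 41402 / 219.4 = 188.7 km

188.7 km


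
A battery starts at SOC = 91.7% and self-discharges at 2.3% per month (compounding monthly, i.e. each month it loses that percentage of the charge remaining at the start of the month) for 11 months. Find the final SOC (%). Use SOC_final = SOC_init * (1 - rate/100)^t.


decay = (1 - 2.3/100)^11 = 0.77418
SOC_final = 91.7 * 0.77418 = 70.99%

70.99%


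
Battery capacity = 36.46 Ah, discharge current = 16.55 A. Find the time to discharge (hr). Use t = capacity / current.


t = capacity / current = 36.46 / 16.55 = 2.203 hr

2.203 hr


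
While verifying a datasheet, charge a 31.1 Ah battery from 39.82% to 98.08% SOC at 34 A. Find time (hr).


delta_Ah = 31.1 * (98.08 - 39.82) / 100 = 18.119 Ah
t = delta_Ah / I = 18.119 / 34 = 0.5329 hr

0.5329 hr


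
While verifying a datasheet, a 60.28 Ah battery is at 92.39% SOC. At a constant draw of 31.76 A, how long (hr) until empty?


Step 1: remaining = SOC/100 * C_total = 92.39/100 * 60.28 = 55.693 Ah
Step 2: t = remaining / I = 55.693 / 31.76 = 1.754 hr

1.754 hr


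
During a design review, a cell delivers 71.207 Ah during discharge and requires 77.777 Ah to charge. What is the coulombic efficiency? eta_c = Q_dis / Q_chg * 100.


eta_c = Q_dis / Q_chg * 100 = 71.207 / 77.777 * 100 = 91.55%

91.55%


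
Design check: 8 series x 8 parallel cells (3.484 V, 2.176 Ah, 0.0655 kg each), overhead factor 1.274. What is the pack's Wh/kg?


Step 1: V_pack = 8 * 3.484 = 27.872 V
Step 2: C_pack = 8 * 2.176 = 17.408 Ah
Step 3: E_pack = V_pack * C_pack = 27.872 * 17.408 = 485.2 Wh
Step 4: m_pack = 8 * 8 * 0.0655 * 1.274 = 5.3406 kg
Step 5: ED = E_pack / m_pack = 485.2 / 5.3406 = 90.85 Wh/kg

90.85 Wh/kg


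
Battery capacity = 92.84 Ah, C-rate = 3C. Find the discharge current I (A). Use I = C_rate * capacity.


At 3C: I = 3 * 92.84 Ah = 278.52 A

278.52 A


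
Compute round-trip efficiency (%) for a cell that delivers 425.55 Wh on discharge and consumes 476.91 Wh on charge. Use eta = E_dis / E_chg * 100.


Round-trip efficiency = 425.55/476.91 * 100% = 89.23%

89.23%


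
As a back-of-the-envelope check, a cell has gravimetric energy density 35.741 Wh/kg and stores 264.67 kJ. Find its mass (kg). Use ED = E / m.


Convert: E = 264.67 kJ = 73.519 Wh
m = E / ED = 73.519 / 35.741 = 2.057 kg

2.057 kg


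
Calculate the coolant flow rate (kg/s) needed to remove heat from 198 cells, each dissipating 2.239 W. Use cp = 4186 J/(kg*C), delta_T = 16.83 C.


Q_total = 198 * 2.239 = 443.32 W
m_dot = Q_total / (cp * dT) = 443.32 / (4186 * 16.83) = 0.006293 kg/s

0.006293 kg/s


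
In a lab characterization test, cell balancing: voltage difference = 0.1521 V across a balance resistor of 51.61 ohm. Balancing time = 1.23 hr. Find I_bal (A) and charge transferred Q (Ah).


First, Ohm's law: I_bal = 0.1521 V / 51.61 ohm = 0.0029471 A
Then Q = I * t = 0.0029471 A * 1.23 hr = 0.003625 Ah

I=0.0029471 A, Q=0.003625 Ah


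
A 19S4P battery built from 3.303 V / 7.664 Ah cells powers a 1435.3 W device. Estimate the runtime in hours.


Step 1: E_pack = Ns * V_cell * Np * C_cell = 19 * 3.303 * 4 * 7.664 = 1923.9 Wh
Step 2: t = E_pack / P = 1923.9 / 1435.3 = 1.340 hr

1.340 hr


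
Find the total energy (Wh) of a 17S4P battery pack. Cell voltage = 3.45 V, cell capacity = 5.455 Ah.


E = Ns * Vcell * Np * Ccell = 17 * 3.45 * 4 * 5.455 = 1280 Wh

1280 Wh


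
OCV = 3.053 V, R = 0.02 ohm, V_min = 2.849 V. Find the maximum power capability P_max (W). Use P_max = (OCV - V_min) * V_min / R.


P_max = (OCV - V_min) * V_min / R = (3.053 - 2.849) * 2.849 / 0.02 = 0.204 * 2.849 / 0.02 = 29.06 W

29.06 W


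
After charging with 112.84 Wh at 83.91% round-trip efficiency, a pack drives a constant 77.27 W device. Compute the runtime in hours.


Step 1: E_discharge = eta/100 * E_charge = 83.91/100 * 112.84 = 94.684 Wh
Step 2: t = E_discharge / P = 94.684 / 77.27 = 1.225 hr

1.225 hr


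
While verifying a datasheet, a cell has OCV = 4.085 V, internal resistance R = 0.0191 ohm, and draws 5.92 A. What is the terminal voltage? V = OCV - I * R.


IR drop = 5.92 * 0.0191 = 0.11307 V
V = 4.085 - 0.11307 = 3.972 V

3.972 V


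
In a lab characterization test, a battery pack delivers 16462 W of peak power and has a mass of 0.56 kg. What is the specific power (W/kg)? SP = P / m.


Specific power = 16462 W / 0.56 kg = 29400 W/kg

29400 W/kg


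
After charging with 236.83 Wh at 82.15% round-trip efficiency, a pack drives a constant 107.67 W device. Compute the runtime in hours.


Step 1: E_discharge = eta/100 * E_charge = 82.15/100 * 236.83 = 194.56 Wh
Step 2: t = E_discharge / P = 194.56 / 107.67 = 1.807 hr

1.807 hr


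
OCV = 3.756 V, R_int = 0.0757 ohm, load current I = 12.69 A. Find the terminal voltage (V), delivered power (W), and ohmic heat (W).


Step 1: V_terminal = OCV - I*R = 3.756 - 12.69 * 0.0757 = 2.7954 V
Step 2: P_out = V_terminal * I = 2.7954 * 12.69 = 35.47 W
Step 3: Q = I^2 * R = 12.69^2 * 0.0757 = 12.19 W

V=2.7954 V, P=35.47 W, Q=12.19 W


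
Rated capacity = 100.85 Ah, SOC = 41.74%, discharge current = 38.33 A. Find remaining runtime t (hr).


Step 1: remaining = SOC/100 * C_total = 41.74/100 * 100.85 = 42.095 Ah
Step 2: t = remaining / I = 42.095 / 38.33 = 1.098 hr

1.098 hr


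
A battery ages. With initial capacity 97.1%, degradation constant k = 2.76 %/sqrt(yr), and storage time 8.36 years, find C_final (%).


Step 1: sqrt(8.36 yr) = 2.8914
Step 2: drop = 2.76 * 2.8914 = 7.9803
Step 3: C_final = 97.1 - 7.9803 = 89.12%

89.12%


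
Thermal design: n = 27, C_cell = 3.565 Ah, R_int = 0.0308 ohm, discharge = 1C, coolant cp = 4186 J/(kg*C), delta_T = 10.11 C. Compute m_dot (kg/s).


Step 1: I = 1 * 3.565 = 3.565 A
Step 2: Q_cell = I^2 * R = 3.565^2 * 0.0308 = 0.39144 W
Step 3: Q_total = 27 * 0.39144 = 10.569 W
Step 4: m_dot = Q_total / (cp * dT) = 10.569 / (4186 * 10.11) = 2.497e-04 kg/s

2.497e-04 kg/s


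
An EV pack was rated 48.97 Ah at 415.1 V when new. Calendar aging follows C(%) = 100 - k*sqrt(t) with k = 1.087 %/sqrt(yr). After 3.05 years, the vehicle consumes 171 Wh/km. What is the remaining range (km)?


Step 1: capacity retention = 100 - 1.087 * sqrt(3.05) = 100 - 1.087 * 1.7464 = 98.102%
Step 2: C_now = 48.97 * 98.102/100 = 48.041 Ah
Step 3: E_pack = V * C_now = 415.1 * 48.041 = 19942 Wh
Step 4: range = E_pack / consumption = 19942 / 171 = 116.6 km

116.6 km


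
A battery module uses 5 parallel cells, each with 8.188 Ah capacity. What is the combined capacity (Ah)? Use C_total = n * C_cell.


C_total = 5 * 8.188 = 40.94 Ah

40.94 Ah


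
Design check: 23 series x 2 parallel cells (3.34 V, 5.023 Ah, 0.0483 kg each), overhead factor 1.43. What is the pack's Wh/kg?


Step 1: V_pack = 23 * 3.34 = 76.82 V
Step 2: C_pack = 2 * 5.023 = 10.046 Ah
Step 3: E_pack = V_pack * C_pack = 76.82 * 10.046 = 771.73 Wh
Step 4: m_pack = 23 * 2 * 0.0483 * 1.43 = 3.1772 kg
Step 5: ED = E_pack / m_pack = 771.73 / 3.1772 = 242.9 Wh/kg

242.9 Wh/kg


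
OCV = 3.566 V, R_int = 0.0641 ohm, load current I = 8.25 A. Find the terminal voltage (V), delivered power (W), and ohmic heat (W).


Step 1: V_terminal = OCV - I*R = 3.566 - 8.25 * 0.0641 = 3.0372 V
Step 2: P_out = V_terminal * I = 3.0372 * 8.25 = 25.06 W
Step 3: Q = I^2 * R = 8.25^2 * 0.0641 = 4.363 W

V=3.0372 V, P=25.06 W, Q=4.363 W


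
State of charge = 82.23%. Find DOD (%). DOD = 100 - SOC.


Complement of SOC: DOD = 100% - 82.23% = 17.77%

17.77%


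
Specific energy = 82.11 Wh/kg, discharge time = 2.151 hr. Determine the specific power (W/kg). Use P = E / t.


P_specific = E / t = 82.11 / 2.151 = 38.17 W/kg

38.17 W/kg


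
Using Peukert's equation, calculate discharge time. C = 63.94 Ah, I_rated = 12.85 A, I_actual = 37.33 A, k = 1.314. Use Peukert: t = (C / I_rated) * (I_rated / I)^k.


t_rated = C / I_rated = 63.94 / 12.85 = 4.9759 hr
(I_rated/I)^k = (0.34423)^1.314 = 0.24627
t = t_rated * (I_rated/I)^k = 4.9759 * 0.24627 = 1.225 hr

1.225 hr


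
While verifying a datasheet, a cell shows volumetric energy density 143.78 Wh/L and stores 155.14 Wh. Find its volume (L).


V = E / ED = 155.14 / 143.78 = 1.079 L

1.079 L


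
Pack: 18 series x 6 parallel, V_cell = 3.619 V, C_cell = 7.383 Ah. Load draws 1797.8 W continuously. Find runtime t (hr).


Step 1: E_pack = Ns * V_cell * Np * C_cell = 18 * 3.619 * 6 * 7.383 = 2885.7 Wh
Step 2: t = E_pack / P = 2885.7 / 1797.8 = 1.605 hr

1.605 hr


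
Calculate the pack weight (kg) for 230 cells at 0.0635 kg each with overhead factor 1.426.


Cell mass sum = 230 * 0.0635 = 14.605 kg
With overhead 1.426: m_pack = 14.605 * 1.426 = 20.83 kg

20.83 kg


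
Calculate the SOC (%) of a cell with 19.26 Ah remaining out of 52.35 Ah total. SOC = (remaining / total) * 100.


SOC = (remaining / total) * 100 = (19.26 / 52.35) * 100 = 36.79%

36.79%


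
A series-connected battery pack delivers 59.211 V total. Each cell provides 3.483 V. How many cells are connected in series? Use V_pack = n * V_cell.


n = V_pack / V_cell = 59.211 / 3.483 = 17

17


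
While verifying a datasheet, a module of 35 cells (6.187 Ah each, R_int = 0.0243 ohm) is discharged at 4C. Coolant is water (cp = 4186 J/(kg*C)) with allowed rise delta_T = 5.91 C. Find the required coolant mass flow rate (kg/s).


Step 1: I = 4 * 6.187 = 24.748 A
Step 2: Q_cell = I^2 * R = 24.748^2 * 0.0243 = 14.883 W
Step 3: Q_total = 35 * 14.883 = 520.91 W
Step 4: m_dot = Q_total / (cp * dT) = 520.91 / (4186 * 5.91) = 0.02106 kg/s

0.02106 kg/s


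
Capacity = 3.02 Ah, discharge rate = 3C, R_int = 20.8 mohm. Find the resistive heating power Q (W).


Convert: R = 20.8 mohm = 0.0208 ohm
Step 1: I = C_rate * capacity = 3 * 3.02 = 9.06 A
Step 2: Q = I^2 * R = 9.06^2 * 0.0208 = 82.084 * 0.0208 = 1.707 W

1.707 W


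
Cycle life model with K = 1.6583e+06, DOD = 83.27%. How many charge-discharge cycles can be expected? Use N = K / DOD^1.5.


DOD^1.5 = 759.86
N = K / DOD^1.5 = 1.6583e+06 / 759.86 = 2182

2182 cycles


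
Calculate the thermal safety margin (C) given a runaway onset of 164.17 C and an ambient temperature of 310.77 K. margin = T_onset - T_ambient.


Convert: T_ambient = 310.77 K = 37.62 C
margin = 164.17 - 37.62 = 126.55 C

126.55 C


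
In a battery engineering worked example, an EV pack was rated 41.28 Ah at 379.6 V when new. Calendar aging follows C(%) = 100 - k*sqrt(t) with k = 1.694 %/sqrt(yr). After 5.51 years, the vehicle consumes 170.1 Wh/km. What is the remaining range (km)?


Step 1: capacity retention = 100 - 1.694 * sqrt(5.51) = 100 - 1.694 * 2.3473 = 96.024%
Step 2: C_now = 41.28 * 96.024/100 = 39.639 Ah
Step 3: E_pack = V * C_now = 379.6 * 39.639 = 15047 Wh
Step 4: range = E_pack / consumption = 15047 / 170.1 = 88.46 km

88.46 km


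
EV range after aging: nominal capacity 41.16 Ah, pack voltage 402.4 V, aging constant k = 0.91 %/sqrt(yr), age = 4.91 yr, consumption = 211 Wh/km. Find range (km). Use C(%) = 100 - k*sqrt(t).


Step 1: capacity retention = 100 - 0.91 * sqrt(4.91) = 100 - 0.91 * 2.2159 = 97.984%
Step 2: C_now = 41.16 * 97.984/100 = 40.33 Ah
Step 3: E_pack = V * C_now = 402.4 * 40.33 = 16229 Wh
Step 4: range = E_pack / consumption = 16229 / 211 = 76.91 km

76.91 km


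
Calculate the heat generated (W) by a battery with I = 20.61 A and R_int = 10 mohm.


Convert: R = 10 mohm = 0.01 ohm
I^2 = 424.77
Q = 424.77 * 0.01 = 4.248 W

4.248 W


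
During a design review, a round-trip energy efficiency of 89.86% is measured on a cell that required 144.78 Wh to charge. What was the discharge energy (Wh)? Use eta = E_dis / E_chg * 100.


E_dis = eta/100 * E_chg = 89.86/100 * 144.78 = 130.1 Wh

130.1 Wh


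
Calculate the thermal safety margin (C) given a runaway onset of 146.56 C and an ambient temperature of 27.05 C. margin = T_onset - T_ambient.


margin = T_onset - T_ambient = 146.56 - 27.05 = 119.51 C

119.51 C


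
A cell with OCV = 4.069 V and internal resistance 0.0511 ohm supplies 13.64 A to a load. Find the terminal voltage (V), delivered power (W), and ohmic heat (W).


Step 1: V_terminal = OCV - I*R = 4.069 - 13.64 * 0.0511 = 3.372 V
Step 2: P_out = V_terminal * I = 3.372 * 13.64 = 45.99 W
Step 3: Q = I^2 * R = 13.64^2 * 0.0511 = 9.507 W

V=3.372 V, P=45.99 W, Q=9.507 W


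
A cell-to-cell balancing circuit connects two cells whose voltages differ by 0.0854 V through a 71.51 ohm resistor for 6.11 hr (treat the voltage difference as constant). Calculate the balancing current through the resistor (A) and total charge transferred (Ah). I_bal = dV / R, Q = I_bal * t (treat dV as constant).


First, Ohm's law: I_bal = 0.0854 V / 71.51 ohm = 0.0011942 A
Then Q = I * t = 0.0011942 A * 6.11 hr = 0.007297 Ah

I=0.0011942 A, Q=0.007297 Ah


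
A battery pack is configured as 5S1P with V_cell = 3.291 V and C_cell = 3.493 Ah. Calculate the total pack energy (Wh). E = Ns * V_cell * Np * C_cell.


E = Ns * Vcell * Np * Ccell = 5 * 3.291 * 1 * 3.493 = 57.48 Wh

57.48 Wh


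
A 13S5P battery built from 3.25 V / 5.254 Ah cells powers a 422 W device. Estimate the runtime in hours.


Step 1: E_pack = Ns * V_cell * Np * C_cell = 13 * 3.25 * 5 * 5.254 = 1109.9 Wh
Step 2: t = E_pack / P = 1109.9 / 422 = 2.630 hr

2.630 hr


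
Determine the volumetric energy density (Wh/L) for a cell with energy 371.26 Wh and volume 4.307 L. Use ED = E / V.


Volumetric ED = 371.26 Wh / 4.307 L = 86.20 Wh/L

86.20 Wh/L


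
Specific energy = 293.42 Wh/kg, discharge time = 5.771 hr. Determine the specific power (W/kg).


P_specific = E / t = 293.42 / 5.771 = 50.84 W/kg

50.84 W/kg


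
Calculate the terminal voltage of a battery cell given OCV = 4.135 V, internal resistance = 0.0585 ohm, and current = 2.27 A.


IR drop = 2.27 * 0.0585 = 0.1328 V
V = 4.135 - 0.1328 = 4.002 V

4.002 V


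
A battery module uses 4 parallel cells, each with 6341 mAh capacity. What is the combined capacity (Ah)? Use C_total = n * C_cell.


Convert: C_cell = 6341 mAh = 6.341 Ah
C_total = 4 * 6.341 = 25.364 Ah

25.364 Ah


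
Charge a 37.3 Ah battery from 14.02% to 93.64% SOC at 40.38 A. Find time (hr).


Step 1: dSOC = 93.64% - 14.02% = 79.62%
Step 2: delta_Ah = 37.3 * 79.62 / 100 = 29.698 Ah
Step 3: t = 29.698 / 40.38 = 0.7355 hr

0.7355 hr


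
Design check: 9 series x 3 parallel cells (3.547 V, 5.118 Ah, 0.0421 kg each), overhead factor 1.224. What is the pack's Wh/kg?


Step 1: V_pack = 9 * 3.547 = 31.923 V
Step 2: C_pack = 3 * 5.118 = 15.354 Ah
Step 3: E_pack = V_pack * C_pack = 31.923 * 15.354 = 490.15 Wh
Step 4: m_pack = 9 * 3 * 0.0421 * 1.224 = 1.3913 kg
Step 5: ED = E_pack / m_pack = 490.15 / 1.3913 = 352.3 Wh/kg

352.3 Wh/kg


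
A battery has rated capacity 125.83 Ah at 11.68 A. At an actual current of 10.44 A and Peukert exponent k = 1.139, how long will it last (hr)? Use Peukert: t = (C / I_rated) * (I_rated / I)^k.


Step 1: t_rated = C / I_rated = 125.83 / 11.68 = 10.773 hr
Step 2: ratio = 11.68 / 10.44 = 1.1188
Step 3: ratio^k = 1.1188^1.139 = 1.1364
Step 4: t = t_rated * ratio^k = 10.773 * 1.1364 = 12.24 hr

12.24 hr


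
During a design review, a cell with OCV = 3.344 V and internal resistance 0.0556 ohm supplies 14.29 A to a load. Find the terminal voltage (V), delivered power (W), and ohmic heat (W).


Step 1: V_terminal = OCV - I*R = 3.344 - 14.29 * 0.0556 = 2.5495 V
Step 2: P_out = V_terminal * I = 2.5495 * 14.29 = 36.43 W
Step 3: Q = I^2 * R = 14.29^2 * 0.0556 = 11.35 W

V=2.5495 V, P=36.43 W, Q=11.35 W


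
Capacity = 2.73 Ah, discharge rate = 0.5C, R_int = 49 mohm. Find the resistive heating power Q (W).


Convert: R = 49 mohm = 0.049 ohm
Step 1: I = C_rate * capacity = 0.5 * 2.73 = 1.365 A
Step 2: Q = I^2 * R = 1.365^2 * 0.049 = 1.8632 * 0.049 = 0.09130 W

0.09130 W


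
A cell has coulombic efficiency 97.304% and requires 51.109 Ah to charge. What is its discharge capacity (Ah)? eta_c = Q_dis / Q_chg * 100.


Q_dis = eta/100 * Q_chg = 97.304/100 * 51.109 = 49.73 Ah

49.73 Ah


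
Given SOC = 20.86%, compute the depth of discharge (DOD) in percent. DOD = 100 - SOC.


DOD = 100 - SOC = 100 - 20.86 = 79.14%

79.14%


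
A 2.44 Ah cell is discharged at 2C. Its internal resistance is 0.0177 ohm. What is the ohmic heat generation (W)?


Step 1: I = C_rate * capacity = 2 * 2.44 = 4.88 A
Step 2: Q = I^2 * R = 4.88^2 * 0.0177 = 23.814 * 0.0177 = 0.4215 W

0.4215 W


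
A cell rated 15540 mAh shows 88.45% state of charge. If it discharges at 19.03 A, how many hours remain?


Convert: C_total = 15540 mAh = 15.54 Ah
Step 1: remaining = SOC/100 * C_total = 88.45/100 * 15.54 = 13.745 Ah
Step 2: t = remaining / I = 13.745 / 19.03 = 0.7223 hr

0.7223 hr


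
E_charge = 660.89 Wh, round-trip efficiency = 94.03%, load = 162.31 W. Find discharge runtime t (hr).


Step 1: E_discharge = eta/100 * E_charge = 94.03/100 * 660.89 = 621.43 Wh
Step 2: t = E_discharge / P = 621.43 / 162.31 = 3.829 hr

3.829 hr


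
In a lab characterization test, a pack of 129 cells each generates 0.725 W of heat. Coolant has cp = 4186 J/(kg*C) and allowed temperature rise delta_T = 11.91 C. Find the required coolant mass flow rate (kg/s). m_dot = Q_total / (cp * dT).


Q_total = 129 * 0.725 = 93.525 W
m_dot = Q_total / (cp * dT) = 93.525 / (4186 * 11.91) = 0.001876 kg/s

0.001876 kg/s


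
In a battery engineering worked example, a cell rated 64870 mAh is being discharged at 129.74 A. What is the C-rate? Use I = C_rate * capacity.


Convert: capacity = 64870 mAh = 64.87 Ah
C_rate = I / capacity = 129.74 / 64.87 = 2C

2C


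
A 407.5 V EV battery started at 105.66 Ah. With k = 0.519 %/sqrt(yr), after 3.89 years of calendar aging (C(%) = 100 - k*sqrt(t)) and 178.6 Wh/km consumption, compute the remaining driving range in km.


Step 1: capacity retention = 100 - 0.519 * sqrt(3.89) = 100 - 0.519 * 1.9723 = 98.976%
Step 2: C_now = 105.66 * 98.976/100 = 104.58 Ah
Step 3: E_pack = V * C_now = 407.5 * 104.58 = 42616 Wh
Step 4: range = E_pack / consumption = 42616 / 178.6 = 238.6 km

238.6 km


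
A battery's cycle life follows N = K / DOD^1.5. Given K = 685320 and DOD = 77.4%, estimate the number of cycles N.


Step 1: DOD^1.5 = 77.4^1.5 = 680.94
Step 2: N = 685320 / 680.94 = 1006 cycles

1006 cycles


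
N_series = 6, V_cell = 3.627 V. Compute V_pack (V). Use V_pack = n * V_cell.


V_pack = n * V_cell = 6 * 3.627 = 21.762 V

21.762 V


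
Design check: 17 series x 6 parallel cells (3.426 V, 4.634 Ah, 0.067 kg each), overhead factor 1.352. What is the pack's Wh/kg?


Step 1: V_pack = 17 * 3.426 = 58.242 V
Step 2: C_pack = 6 * 4.634 = 27.804 Ah
Step 3: E_pack = V_pack * C_pack = 58.242 * 27.804 = 1619.4 Wh
Step 4: m_pack = 17 * 6 * 0.067 * 1.352 = 9.2396 kg
Step 5: ED = E_pack / m_pack = 1619.4 / 9.2396 = 175.3 Wh/kg

175.3 Wh/kg


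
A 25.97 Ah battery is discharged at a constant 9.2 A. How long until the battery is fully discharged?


t = capacity / current = 25.97 / 9.2 = 2.823 hr

2.823 hr


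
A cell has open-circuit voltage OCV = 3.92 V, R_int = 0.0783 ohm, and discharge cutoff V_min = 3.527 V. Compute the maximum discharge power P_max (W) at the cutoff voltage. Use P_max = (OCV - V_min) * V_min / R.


P_max = (OCV - V_min) * V_min / R = (3.92 - 3.527) * 3.527 / 0.0783 = 0.393 * 3.527 / 0.0783 = 17.70 W

17.70 W


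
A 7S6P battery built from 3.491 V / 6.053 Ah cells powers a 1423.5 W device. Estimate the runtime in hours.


Step 1: E_pack = Ns * V_cell * Np * C_cell = 7 * 3.491 * 6 * 6.053 = 887.5 Wh
Step 2: t = E_pack / P = 887.5 / 1423.5 = 0.6235 hr

0.6235 hr


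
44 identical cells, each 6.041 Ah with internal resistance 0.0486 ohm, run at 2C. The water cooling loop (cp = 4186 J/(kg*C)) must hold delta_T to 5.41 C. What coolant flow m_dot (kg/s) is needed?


Step 1: I = 2 * 6.041 = 12.082 A
Step 2: Q_cell = I^2 * R = 12.082^2 * 0.0486 = 7.0944 W
Step 3: Q_total = 44 * 7.0944 = 312.15 W
Step 4: m_dot = Q_total / (cp * dT) = 312.15 / (4186 * 5.41) = 0.01378 kg/s

0.01378 kg/s


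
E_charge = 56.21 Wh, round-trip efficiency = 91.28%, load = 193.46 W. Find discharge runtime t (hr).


Step 1: E_discharge = eta/100 * E_charge = 91.28/100 * 56.21 = 51.308 Wh
Step 2: t = E_discharge / P = 51.308 / 193.46 = 0.2652 hr

0.2652 hr


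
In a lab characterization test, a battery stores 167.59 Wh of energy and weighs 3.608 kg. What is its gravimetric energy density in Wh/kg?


Specific energy = 167.59 Wh / 3.608 kg = 46.45 Wh/kg

46.45 Wh/kg


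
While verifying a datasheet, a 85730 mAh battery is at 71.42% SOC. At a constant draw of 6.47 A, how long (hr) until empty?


Convert: C_total = 85730 mAh = 85.73 Ah
Step 1: remaining = SOC/100 * C_total = 71.42/100 * 85.73 = 61.228 Ah
Step 2: t = remaining / I = 61.228 / 6.47 = 9.463 hr

9.463 hr


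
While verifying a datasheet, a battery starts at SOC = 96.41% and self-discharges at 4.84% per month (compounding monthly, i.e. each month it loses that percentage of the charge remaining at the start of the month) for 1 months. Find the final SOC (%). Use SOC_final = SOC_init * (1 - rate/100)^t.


decay = (1 - 4.84/100)^1 = 0.9516
SOC_final = 96.41 * 0.9516 = 91.74%

91.74%


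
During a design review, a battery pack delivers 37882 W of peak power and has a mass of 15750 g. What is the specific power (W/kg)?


Convert: m = 15750 g = 15.75 kg
Specific power = 37882 W / 15.75 kg = 2405 W/kg

2405 W/kg


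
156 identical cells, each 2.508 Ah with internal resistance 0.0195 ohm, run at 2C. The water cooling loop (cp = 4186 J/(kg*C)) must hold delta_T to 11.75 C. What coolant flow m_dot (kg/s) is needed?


Step 1: I = 2 * 2.508 = 5.016 A
Step 2: Q_cell = I^2 * R = 5.016^2 * 0.0195 = 0.49062 W
Step 3: Q_total = 156 * 0.49062 = 76.537 W
Step 4: m_dot = Q_total / (cp * dT) = 76.537 / (4186 * 11.75) = 0.001556 kg/s

0.001556 kg/s


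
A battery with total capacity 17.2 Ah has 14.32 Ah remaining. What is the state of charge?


SOC = (remaining / total) * 100 = (14.32 / 17.2) * 100 = 83.26%

83.26%


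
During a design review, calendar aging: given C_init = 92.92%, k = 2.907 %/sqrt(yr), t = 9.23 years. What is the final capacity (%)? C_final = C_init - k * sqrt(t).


sqrt(t) = sqrt(9.23) = 3.0381
C_final = 92.92 - 2.907 * 3.0381 = 84.09%

84.09%


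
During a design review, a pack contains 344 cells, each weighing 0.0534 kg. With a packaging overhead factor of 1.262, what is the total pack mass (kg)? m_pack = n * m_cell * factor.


m_pack = n * m_cell * overhead = 344 * 0.0534 * 1.262 = 23.18 kg

23.18 kg


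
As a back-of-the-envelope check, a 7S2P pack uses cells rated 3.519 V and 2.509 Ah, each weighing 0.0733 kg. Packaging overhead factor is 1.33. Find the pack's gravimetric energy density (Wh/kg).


Step 1: V_pack = 7 * 3.519 = 24.633 V
Step 2: C_pack = 2 * 2.509 = 5.018 Ah
Step 3: E_pack = V_pack * C_pack = 24.633 * 5.018 = 123.61 Wh
Step 4: m_pack = 7 * 2 * 0.0733 * 1.33 = 1.3648 kg
Step 5: ED = E_pack / m_pack = 123.61 / 1.3648 = 90.57 Wh/kg

90.57 Wh/kg


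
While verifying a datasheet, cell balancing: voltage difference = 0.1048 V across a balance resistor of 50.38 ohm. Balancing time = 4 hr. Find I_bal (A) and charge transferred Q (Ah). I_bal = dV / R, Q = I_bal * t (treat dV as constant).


First, Ohm's law: I_bal = 0.1048 V / 50.38 ohm = 0.0020802 A
Then Q = I * t = 0.0020802 A * 4 hr = 0.008321 Ah

I=0.0020802 A, Q=0.008321 Ah


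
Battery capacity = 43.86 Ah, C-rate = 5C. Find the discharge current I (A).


At 5C: I = 5 * 43.86 Ah = 219.3 A

219.3 A


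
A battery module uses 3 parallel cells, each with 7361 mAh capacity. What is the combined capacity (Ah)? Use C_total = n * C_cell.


Convert: C_cell = 7361 mAh = 7.361 Ah
C_total = 3 * 7.361 = 22.083 Ah

22.083 Ah


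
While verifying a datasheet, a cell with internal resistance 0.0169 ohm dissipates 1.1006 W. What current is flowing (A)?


I = sqrt(Q / R) = sqrt(1.1006 / 0.0169) = sqrt(65.124) = 8.070 A

8.070 A


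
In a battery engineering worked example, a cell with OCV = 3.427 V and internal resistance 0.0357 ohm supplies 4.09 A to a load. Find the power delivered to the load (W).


Step 1: V_terminal = OCV - I*R = 3.427 - 4.09 * 0.0357 = 3.281 V
Step 2: P_out = V_terminal * I = 3.281 * 4.09 = 13.42 W

13.42 W


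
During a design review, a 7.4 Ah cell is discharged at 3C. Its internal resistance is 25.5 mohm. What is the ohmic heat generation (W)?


Convert: R = 25.5 mohm = 0.0255 ohm
Step 1: I = C_rate * capacity = 3 * 7.4 = 22.2 A
Step 2: Q = I^2 * R = 22.2^2 * 0.0255 = 492.84 * 0.0255 = 12.57 W

12.57 W


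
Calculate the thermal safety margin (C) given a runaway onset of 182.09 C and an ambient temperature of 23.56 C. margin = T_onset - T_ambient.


margin = T_onset - T_ambient = 182.09 - 23.56 = 158.53 C

158.53 C


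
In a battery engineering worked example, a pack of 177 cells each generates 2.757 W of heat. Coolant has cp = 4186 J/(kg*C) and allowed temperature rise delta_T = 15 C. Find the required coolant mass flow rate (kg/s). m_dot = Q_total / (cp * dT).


Q_total = 177 * 2.757 = 487.99 W
m_dot = Q_total / (cp * dT) = 487.99 / (4186 * 15) = 0.007772 kg/s

0.007772 kg/s


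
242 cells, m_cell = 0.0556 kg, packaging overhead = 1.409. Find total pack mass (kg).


m_pack = n * m_cell * overhead = 242 * 0.0556 * 1.409 = 18.96 kg

18.96 kg


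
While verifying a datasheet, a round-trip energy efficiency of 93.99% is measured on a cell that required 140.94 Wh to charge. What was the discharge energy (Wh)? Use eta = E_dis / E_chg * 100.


E_dis = eta/100 * E_chg = 93.99/100 * 140.94 = 132.5 Wh

132.5 Wh


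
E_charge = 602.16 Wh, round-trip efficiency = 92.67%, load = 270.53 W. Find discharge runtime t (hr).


Step 1: E_discharge = eta/100 * E_charge = 92.67/100 * 602.16 = 558.02 Wh
Step 2: t = E_discharge / P = 558.02 / 270.53 = 2.063 hr

2.063 hr


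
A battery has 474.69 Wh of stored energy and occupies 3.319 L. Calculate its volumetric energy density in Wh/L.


Volumetric ED = 474.69 Wh / 3.319 L = 143.0 Wh/L

143.0 Wh/L


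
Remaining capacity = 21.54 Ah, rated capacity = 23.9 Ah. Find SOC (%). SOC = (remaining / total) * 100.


SOC% = 21.54 / 23.9 * 100 = 90.13%

90.13%


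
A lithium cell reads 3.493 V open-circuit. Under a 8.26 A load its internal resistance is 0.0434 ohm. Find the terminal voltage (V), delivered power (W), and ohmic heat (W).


Step 1: V_terminal = OCV - I*R = 3.493 - 8.26 * 0.0434 = 3.1345 V
Step 2: P_out = V_terminal * I = 3.1345 * 8.26 = 25.89 W
Step 3: Q = I^2 * R = 8.26^2 * 0.0434 = 2.961 W

V=3.1345 V, P=25.89 W, Q=2.961 W


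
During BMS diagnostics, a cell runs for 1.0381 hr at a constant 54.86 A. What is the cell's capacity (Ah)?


C = I * t = 54.86 * 1.0381 = 56.95 Ah

56.95 Ah


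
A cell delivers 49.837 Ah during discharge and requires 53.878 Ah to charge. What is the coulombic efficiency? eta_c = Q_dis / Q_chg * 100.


eta_c = Q_dis / Q_chg * 100 = 49.837 / 53.878 * 100 = 92.50%

92.50%


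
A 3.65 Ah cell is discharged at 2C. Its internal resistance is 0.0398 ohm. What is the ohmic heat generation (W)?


Step 1: I = C_rate * capacity = 2 * 3.65 = 7.3 A
Step 2: Q = I^2 * R = 7.3^2 * 0.0398 = 53.29 * 0.0398 = 2.121 W

2.121 W
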